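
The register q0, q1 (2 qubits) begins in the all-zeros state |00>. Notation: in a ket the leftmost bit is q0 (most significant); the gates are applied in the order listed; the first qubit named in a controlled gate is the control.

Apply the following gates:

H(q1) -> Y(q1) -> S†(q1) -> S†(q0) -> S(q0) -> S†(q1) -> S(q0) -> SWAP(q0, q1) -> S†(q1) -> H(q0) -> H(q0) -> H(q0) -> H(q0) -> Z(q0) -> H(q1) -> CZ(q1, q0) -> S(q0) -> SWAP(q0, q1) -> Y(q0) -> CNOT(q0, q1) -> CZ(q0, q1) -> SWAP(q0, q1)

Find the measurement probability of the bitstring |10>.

A full measurement returns |10> with probability 1/4. Key observation: gates 10-13 undo each other exactly, leaving only the rest of the circuit to track.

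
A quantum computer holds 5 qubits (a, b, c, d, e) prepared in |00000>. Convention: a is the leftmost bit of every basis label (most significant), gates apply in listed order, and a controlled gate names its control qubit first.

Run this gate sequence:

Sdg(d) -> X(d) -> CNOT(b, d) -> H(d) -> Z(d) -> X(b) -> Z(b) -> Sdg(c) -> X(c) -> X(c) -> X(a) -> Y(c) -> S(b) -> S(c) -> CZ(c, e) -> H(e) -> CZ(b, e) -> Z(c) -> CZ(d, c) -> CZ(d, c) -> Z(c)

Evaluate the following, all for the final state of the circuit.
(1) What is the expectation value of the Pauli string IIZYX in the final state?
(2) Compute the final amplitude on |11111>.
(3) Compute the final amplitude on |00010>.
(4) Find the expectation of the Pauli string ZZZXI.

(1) In the final state, IIZYX has expectation 0. Key observation: gates 18-21 undo each other exactly, leaving only the rest of the circuit to track.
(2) |11111> carries amplitude -I/2 in the final state.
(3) The final state's coefficient on |00010> equals 0.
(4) The expectation value of ZZZXI is -1.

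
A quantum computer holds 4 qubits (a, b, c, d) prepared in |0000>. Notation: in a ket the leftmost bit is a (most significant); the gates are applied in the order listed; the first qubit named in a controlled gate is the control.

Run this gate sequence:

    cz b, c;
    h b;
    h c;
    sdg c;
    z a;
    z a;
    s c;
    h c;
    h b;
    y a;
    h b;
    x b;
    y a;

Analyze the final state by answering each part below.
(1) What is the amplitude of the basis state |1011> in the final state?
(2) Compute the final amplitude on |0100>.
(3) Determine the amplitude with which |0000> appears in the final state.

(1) |1011> carries amplitude 0 in the final state.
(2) The final state's coefficient on |0100> equals sqrt(2)/2.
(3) The amplitude on |0000> is sqrt(2)/2.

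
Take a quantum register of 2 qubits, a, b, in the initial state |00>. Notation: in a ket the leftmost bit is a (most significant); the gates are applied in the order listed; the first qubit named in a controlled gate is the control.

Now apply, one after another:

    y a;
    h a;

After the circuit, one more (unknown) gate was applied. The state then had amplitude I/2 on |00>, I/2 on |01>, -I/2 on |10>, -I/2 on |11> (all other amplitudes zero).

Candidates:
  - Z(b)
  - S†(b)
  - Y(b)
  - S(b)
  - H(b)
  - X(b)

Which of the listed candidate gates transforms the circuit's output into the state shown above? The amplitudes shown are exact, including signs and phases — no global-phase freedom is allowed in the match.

It was H(b) that produced the state shown.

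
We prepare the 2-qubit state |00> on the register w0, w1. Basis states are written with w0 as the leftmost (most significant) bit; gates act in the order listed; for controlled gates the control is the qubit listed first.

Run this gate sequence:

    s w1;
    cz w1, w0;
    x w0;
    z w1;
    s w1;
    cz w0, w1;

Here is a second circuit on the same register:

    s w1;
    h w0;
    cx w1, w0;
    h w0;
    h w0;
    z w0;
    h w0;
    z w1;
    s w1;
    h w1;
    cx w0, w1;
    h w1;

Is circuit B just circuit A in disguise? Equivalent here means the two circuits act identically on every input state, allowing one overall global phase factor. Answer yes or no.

Yes — the two circuits implement the same unitary up to a global phase.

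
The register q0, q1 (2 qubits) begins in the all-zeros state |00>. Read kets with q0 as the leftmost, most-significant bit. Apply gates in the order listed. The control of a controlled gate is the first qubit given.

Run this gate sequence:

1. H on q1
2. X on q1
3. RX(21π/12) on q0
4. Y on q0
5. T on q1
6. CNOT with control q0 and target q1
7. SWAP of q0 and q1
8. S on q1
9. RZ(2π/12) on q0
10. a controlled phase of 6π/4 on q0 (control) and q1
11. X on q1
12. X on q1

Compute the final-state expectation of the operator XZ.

The observable XZ averages to -sqrt(2)/4 + sqrt(6)/4. Key observation: the block from step 11 through step 12 cancels to the identity and can be dropped.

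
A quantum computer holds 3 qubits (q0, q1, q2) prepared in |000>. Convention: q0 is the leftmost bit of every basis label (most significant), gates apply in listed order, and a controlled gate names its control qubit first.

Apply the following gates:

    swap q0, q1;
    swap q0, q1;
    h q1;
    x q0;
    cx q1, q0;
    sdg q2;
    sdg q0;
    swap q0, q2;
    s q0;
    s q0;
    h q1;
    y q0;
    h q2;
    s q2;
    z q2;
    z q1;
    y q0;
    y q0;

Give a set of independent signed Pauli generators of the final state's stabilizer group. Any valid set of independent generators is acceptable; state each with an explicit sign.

The final state is stabilized by the group generated by +IYZ, +IZX, -ZII; other independent generating sets are equally valid. Key observation: gates 1-2 undo each other exactly, leaving only the rest of the circuit to track.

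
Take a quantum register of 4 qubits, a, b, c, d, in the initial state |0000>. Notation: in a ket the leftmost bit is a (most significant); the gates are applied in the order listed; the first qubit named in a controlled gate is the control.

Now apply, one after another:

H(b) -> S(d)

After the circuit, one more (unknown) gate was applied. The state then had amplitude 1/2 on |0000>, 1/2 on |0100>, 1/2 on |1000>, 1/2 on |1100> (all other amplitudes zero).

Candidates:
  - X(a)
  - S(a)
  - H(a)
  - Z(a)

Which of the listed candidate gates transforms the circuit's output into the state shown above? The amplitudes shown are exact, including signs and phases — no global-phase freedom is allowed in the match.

The applied gate was H(a).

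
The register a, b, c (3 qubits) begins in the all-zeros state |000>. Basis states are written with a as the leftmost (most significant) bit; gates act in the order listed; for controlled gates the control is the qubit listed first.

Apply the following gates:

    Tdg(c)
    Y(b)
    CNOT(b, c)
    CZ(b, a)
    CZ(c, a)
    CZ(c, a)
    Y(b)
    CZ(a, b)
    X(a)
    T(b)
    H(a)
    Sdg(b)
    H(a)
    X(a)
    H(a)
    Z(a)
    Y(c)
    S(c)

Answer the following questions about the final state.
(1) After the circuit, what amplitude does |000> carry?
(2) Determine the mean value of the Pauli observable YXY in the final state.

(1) The final state's coefficient on |000> equals -sqrt(2)*I/2. Key observation: steps 13-16 multiply out to the identity, so the circuit reduces to the remaining gates.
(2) The expectation value of YXY is 0.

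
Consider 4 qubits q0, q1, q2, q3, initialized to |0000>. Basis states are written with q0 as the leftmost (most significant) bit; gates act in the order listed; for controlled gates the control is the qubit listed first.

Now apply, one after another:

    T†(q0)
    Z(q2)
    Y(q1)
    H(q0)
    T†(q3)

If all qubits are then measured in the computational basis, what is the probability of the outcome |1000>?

A full measurement returns |1000> with probability 0.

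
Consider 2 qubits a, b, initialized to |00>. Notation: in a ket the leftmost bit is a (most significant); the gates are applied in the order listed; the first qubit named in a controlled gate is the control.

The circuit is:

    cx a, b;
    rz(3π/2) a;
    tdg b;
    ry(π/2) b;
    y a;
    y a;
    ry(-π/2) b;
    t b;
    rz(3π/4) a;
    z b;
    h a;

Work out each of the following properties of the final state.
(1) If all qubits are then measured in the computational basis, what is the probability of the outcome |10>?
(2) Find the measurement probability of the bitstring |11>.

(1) A full measurement returns |10> with probability 1/2. Key observation: steps 3-8 multiply out to the identity, so the circuit reduces to the remaining gates.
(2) Outcome |11> occurs with probability 0.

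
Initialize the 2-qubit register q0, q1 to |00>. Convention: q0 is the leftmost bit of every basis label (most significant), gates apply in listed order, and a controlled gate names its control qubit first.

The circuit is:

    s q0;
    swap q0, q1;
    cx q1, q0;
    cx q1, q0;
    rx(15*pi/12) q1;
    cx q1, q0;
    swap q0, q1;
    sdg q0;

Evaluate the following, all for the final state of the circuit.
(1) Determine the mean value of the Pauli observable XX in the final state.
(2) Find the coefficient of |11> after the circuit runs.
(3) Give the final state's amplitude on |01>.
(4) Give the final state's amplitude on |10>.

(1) In the final state, XX has expectation sqrt(2)/2.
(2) The final state's coefficient on |11> equals -sqrt(sqrt(2) + 2)/2.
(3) |01> carries amplitude 0 in the final state.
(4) The final state's coefficient on |10> equals 0.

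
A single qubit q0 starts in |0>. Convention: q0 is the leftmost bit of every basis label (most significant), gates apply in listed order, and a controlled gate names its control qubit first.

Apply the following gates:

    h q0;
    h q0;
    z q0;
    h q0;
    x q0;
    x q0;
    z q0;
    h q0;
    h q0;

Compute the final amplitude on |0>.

The final state's coefficient on |0> equals sqrt(2)/2.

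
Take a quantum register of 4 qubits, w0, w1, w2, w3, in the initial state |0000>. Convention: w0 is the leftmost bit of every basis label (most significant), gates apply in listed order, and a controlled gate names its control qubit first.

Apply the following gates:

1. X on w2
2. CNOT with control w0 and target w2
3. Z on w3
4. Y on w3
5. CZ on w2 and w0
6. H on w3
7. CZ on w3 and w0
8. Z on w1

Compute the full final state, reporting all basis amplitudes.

After the circuit, the state carries amplitude sqrt(2)*I/2 on |0010>, -sqrt(2)*I/2 on |0011>, and 0 on every other basis state.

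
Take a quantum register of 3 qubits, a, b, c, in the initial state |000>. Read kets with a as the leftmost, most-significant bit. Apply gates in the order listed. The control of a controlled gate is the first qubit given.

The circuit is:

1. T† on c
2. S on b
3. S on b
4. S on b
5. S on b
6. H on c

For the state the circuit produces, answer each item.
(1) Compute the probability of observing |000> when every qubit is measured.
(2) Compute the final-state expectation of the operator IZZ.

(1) Outcome |000> occurs with probability 1/2.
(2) In the final state, IZZ has expectation 0.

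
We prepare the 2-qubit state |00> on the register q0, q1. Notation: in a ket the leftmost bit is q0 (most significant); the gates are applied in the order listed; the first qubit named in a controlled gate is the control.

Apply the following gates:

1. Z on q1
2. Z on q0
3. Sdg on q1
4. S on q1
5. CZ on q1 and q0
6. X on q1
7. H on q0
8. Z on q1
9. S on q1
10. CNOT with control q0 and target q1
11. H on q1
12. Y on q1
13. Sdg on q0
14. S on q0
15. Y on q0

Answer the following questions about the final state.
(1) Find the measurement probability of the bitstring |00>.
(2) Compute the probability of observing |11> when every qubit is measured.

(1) Outcome |00> occurs with probability 1/4.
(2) The probability of measuring |11> is 1/4.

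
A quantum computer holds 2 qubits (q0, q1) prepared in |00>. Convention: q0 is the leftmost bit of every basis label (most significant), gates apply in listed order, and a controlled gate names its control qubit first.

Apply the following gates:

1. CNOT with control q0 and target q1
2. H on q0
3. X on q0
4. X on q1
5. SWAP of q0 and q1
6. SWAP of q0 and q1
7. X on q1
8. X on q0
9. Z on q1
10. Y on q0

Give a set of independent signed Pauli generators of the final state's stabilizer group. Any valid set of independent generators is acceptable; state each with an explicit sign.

One valid set of independent stabilizer generators is -XI, +IZ (any independent generating set of the same group is equally correct). Key observation: the block from step 3 through step 8 cancels to the identity and can be dropped.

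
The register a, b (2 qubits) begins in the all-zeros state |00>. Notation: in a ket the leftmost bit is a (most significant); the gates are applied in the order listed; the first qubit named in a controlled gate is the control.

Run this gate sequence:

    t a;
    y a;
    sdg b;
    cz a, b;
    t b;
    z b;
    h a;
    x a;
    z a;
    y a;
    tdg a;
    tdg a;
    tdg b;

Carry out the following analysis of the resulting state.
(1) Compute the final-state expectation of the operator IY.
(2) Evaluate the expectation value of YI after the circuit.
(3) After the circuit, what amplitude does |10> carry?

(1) The observable IY averages to 0.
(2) The expectation value of YI is 1.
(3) |10> carries amplitude -sqrt(2)*I/2 in the final state.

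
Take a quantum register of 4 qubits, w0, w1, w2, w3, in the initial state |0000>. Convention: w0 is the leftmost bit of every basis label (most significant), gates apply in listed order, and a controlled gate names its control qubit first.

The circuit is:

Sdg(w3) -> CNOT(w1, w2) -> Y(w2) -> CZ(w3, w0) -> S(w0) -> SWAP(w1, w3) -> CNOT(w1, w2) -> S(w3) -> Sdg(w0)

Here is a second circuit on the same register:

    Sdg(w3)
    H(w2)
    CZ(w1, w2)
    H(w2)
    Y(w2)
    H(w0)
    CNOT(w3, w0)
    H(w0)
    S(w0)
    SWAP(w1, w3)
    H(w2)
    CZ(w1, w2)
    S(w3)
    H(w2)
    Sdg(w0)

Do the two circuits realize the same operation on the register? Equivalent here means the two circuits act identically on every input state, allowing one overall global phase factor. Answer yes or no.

Yes, they are equivalent — the unitaries differ by at most a global phase.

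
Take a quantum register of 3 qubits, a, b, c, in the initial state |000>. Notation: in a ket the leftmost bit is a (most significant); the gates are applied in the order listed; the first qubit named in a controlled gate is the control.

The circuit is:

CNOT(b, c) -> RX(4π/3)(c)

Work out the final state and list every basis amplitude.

After the circuit, the state carries amplitude -1/2 on |000>, -sqrt(3)*I/2 on |001>, and 0 on every other basis state.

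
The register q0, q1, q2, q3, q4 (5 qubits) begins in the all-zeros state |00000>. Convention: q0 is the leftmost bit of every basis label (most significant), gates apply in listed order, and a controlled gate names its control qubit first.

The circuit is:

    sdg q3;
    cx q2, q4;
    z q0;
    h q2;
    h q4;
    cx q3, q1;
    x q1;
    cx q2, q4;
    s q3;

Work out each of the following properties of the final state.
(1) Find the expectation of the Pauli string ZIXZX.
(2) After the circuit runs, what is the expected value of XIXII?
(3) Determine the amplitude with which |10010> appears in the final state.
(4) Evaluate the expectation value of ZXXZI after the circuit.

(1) The expectation value of ZIXZX is 1.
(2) In the final state, XIXII has expectation 0.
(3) |10010> carries amplitude 0 in the final state.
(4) The observable ZXXZI averages to 0.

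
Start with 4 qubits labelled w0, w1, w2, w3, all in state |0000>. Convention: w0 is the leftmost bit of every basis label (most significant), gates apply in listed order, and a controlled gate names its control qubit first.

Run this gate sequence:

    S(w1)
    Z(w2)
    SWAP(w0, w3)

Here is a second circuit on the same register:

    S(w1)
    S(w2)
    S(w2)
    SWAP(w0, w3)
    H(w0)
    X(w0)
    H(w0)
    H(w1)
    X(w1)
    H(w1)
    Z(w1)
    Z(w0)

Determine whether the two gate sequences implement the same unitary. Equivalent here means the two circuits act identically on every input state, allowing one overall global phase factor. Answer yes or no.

Yes: on every input state the two circuits agree up to one overall phase factor.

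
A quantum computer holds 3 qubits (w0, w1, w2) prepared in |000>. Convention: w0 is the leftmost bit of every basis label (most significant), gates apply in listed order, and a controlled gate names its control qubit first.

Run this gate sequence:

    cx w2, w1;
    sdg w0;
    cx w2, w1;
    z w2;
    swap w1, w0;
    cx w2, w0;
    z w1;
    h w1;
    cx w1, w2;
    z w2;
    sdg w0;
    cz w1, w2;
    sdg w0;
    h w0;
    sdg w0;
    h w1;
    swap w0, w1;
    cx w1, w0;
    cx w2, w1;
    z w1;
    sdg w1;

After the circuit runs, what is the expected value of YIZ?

In the final state, YIZ has expectation 0.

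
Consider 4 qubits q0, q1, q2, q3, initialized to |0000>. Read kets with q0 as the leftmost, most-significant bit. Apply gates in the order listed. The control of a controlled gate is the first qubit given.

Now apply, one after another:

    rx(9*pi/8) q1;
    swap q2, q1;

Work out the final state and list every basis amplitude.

After the circuit, the state carries amplitude -sin(pi/16) on |0000>, -I*cos(pi/16) on |0010>, and 0 on every other basis state.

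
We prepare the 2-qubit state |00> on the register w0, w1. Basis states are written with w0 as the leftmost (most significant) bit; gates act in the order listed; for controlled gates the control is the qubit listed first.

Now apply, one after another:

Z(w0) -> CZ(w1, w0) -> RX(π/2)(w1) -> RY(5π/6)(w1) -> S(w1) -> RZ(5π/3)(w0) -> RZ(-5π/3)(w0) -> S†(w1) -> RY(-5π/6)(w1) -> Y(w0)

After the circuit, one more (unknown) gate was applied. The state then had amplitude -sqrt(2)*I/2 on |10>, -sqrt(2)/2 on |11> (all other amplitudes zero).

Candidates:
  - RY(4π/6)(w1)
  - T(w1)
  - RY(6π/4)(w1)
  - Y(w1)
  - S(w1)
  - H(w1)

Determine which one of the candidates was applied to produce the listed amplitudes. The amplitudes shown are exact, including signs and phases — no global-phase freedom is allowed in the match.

It was Y(w1) that produced the state shown.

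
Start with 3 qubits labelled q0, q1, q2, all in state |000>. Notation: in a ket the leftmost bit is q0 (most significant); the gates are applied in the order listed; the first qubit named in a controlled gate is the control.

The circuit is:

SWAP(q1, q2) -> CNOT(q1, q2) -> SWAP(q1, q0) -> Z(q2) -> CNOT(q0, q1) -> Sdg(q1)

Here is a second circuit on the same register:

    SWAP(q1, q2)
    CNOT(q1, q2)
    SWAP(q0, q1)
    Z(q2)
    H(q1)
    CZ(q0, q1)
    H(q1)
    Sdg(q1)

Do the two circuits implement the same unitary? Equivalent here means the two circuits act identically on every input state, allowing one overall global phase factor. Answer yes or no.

Yes: on every input state the two circuits agree up to one overall phase factor.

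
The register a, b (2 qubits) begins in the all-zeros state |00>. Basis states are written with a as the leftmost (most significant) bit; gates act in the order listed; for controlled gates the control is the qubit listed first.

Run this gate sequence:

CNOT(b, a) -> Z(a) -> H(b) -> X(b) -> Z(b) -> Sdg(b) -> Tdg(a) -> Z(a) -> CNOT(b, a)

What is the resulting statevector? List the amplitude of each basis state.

The resulting statevector has amplitude sqrt(2)/2 on |00>, 0 on |01>, 0 on |10>, sqrt(2)*I/2 on |11>.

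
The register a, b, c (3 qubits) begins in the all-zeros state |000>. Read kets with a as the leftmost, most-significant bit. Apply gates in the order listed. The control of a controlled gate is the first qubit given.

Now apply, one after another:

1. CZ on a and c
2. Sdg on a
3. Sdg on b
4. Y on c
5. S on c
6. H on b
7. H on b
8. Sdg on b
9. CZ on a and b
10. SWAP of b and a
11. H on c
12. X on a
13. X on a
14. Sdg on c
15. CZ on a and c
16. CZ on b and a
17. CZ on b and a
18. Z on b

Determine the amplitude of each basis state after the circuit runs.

After the circuit, the state carries amplitude -sqrt(2)/2 on |000>, -sqrt(2)*I/2 on |001>, and 0 on every other basis state. Key observation: the block from step 12 through step 13 cancels to the identity and can be dropped.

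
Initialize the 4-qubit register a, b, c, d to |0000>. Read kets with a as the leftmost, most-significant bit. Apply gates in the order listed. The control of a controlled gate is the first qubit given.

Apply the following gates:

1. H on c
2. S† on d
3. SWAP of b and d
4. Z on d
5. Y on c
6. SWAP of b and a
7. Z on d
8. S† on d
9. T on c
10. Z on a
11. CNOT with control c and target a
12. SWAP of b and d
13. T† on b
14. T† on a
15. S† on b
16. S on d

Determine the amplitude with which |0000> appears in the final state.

The amplitude on |0000> is -sqrt(2)*I/2.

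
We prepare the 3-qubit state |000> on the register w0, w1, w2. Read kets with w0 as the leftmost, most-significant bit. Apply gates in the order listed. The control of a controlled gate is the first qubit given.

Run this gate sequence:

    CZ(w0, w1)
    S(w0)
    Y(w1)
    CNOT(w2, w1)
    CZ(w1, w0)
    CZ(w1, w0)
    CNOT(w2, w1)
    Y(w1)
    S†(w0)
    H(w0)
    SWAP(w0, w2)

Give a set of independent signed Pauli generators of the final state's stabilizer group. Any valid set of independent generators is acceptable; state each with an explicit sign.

The final state is stabilized by the group generated by +IIX, +ZII, +IZI; other independent generating sets are equally valid. Key observation: gates 3-8 undo each other exactly, leaving only the rest of the circuit to track.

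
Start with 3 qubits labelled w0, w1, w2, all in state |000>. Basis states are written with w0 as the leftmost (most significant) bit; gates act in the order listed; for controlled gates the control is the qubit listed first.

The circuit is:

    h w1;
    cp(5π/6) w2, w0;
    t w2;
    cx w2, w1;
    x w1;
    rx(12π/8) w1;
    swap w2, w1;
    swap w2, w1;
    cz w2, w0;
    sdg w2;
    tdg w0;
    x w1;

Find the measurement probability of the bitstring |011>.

Outcome |011> occurs with probability 0.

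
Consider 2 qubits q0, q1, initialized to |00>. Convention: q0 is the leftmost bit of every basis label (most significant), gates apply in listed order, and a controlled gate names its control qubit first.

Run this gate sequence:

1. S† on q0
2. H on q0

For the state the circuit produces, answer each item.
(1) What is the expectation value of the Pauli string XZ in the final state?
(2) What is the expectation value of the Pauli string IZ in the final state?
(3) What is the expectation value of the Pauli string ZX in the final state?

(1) The expectation value of XZ is 1.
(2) In the final state, IZ has expectation 1.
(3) The expectation value of ZX is 0.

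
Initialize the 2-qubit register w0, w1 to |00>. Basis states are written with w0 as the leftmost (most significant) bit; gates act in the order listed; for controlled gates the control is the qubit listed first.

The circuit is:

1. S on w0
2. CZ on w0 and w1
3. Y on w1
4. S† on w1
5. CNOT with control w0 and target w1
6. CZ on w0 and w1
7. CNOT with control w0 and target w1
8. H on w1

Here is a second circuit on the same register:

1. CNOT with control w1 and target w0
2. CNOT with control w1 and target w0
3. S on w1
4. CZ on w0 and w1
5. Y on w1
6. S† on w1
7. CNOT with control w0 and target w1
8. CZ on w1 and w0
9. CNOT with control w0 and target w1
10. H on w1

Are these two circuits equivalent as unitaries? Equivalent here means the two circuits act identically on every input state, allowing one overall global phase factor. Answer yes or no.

No: there is an input state on which the two circuits produce genuinely different outputs (not merely differing by a phase).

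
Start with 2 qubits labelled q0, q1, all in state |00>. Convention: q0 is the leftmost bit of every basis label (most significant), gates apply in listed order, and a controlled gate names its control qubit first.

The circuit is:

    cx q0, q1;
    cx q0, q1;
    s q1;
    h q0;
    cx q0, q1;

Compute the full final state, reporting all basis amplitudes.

The final amplitudes are sqrt(2)/2 on |00>, 0 on |01>, 0 on |10>, sqrt(2)/2 on |11>. Key observation: the block from step 1 through step 2 cancels to the identity and can be dropped.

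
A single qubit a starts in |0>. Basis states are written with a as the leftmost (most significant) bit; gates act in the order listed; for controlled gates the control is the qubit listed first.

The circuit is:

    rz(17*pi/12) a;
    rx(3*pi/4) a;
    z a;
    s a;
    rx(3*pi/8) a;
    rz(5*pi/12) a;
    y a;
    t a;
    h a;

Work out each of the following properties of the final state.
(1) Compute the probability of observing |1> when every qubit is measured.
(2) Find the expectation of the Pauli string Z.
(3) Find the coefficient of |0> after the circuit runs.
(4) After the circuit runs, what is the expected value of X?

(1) Outcome |1> occurs with probability sin(3*pi/16)**2/2 + cos(3*pi/16)**2/2 + sqrt(2)*exp(-2*I*pi/3)*sin(3*pi/16)*cos(3*pi/16)/4 + I*sqrt(1/2 - sqrt(2)/4)*sqrt(sqrt(2)/4 + 1/2)*exp(2*I*pi/3)*cos(3*pi/16)**2/2 + I*sqrt(1/2 - sqrt(2)/4)*sqrt(sqrt(2)/4 + 1/2)*exp(2*I*pi/3)*sin(3*pi/16)**2/2 - I*sqrt(1/2 - sqrt(2)/4)*sqrt(sqrt(2)/4 + 1/2)*exp(-2*I*pi/3)*sin(3*pi/16)**2/2 - I*sqrt(1/2 - sqrt(2)/4)*sqrt(sqrt(2)/4 + 1/2)*exp(-2*I*pi/3)*cos(3*pi/16)**2/2 + sqrt(2)*exp(2*I*pi/3)*sin(3*pi/16)*cos(3*pi/16)/4.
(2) The expectation value of Z is -sqrt(2)*exp(2*I*pi/3)*sin(3*pi/16)*cos(3*pi/16)/2 + I*sqrt(1/2 - sqrt(2)/4)*sqrt(sqrt(2)/4 + 1/2)*exp(-2*I*pi/3)*cos(3*pi/16)**2 + I*sqrt(1/2 - sqrt(2)/4)*sqrt(sqrt(2)/4 + 1/2)*exp(-2*I*pi/3)*sin(3*pi/16)**2 - I*sqrt(1/2 - sqrt(2)/4)*sqrt(sqrt(2)/4 + 1/2)*exp(2*I*pi/3)*sin(3*pi/16)**2 - I*sqrt(1/2 - sqrt(2)/4)*sqrt(sqrt(2)/4 + 1/2)*exp(2*I*pi/3)*cos(3*pi/16)**2 - sqrt(2)*exp(-2*I*pi/3)*sin(3*pi/16)*cos(3*pi/16)/2.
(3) The final state's coefficient on |0> equals sqrt(2)*sqrt(sqrt(2)/4 + 1/2)*cos(3*pi/16)/2 + sqrt(2)*I*sqrt(1/2 - sqrt(2)/4)*exp(-2*I*pi/3)*cos(3*pi/16)/2 + sqrt(2)*I*sqrt(1/2 - sqrt(2)/4)*sin(3*pi/16)/2 - sqrt(2)*sqrt(sqrt(2)/4 + 1/2)*exp(-2*I*pi/3)*sin(3*pi/16)/2.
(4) In the final state, X has expectation sqrt(4 - 2*sqrt(2))/4.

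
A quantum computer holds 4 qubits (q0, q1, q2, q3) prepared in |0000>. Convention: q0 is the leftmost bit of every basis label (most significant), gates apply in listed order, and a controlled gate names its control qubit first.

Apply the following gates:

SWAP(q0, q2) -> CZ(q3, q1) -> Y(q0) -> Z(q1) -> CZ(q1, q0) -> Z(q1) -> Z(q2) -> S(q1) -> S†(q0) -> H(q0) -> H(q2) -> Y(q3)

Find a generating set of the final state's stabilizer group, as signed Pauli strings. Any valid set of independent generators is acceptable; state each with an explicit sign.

The final state is stabilized by the group generated by -XIII, +IIXI, +IZII, -IIIZ; other independent generating sets are equally valid.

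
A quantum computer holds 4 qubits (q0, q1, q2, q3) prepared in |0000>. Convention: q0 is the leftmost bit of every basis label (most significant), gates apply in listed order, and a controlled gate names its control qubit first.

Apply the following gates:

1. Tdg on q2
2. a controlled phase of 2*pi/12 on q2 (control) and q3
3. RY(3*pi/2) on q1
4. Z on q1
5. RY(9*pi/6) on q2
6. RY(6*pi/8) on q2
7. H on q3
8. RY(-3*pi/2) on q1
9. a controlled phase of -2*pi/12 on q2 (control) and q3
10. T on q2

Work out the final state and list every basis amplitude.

The final amplitudes are -sqrt(sqrt(2) + 2)/4 - sqrt(2 - sqrt(2))/4 on |0100>, -sqrt(sqrt(2) + 2)/4 - sqrt(2 - sqrt(2))/4 on |0101>, (-sqrt(sqrt(2) + 2) + sqrt(2 - sqrt(2)))*exp(I*pi/4)/4 on |0110>, (-sqrt(sqrt(2) + 2) + sqrt(2 - sqrt(2)))*exp(I*pi/12)/4 on |0111>, and 0 on every other basis state.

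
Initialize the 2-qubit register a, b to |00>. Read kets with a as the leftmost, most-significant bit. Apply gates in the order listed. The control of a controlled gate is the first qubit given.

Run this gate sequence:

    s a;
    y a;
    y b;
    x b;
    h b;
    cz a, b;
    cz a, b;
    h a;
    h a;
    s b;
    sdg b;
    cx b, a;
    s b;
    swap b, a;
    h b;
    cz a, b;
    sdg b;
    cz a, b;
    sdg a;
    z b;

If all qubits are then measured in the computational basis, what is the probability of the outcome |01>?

The probability of measuring |01> is 1/4. Key observation: gates 8-9 undo each other exactly, leaving only the rest of the circuit to track.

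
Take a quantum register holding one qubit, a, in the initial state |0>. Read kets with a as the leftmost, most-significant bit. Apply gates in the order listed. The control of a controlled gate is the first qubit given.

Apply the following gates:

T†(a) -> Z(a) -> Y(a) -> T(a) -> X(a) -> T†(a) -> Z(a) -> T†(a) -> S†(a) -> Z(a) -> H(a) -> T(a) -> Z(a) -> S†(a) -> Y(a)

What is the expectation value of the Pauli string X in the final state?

In the final state, X has expectation sqrt(2)/2.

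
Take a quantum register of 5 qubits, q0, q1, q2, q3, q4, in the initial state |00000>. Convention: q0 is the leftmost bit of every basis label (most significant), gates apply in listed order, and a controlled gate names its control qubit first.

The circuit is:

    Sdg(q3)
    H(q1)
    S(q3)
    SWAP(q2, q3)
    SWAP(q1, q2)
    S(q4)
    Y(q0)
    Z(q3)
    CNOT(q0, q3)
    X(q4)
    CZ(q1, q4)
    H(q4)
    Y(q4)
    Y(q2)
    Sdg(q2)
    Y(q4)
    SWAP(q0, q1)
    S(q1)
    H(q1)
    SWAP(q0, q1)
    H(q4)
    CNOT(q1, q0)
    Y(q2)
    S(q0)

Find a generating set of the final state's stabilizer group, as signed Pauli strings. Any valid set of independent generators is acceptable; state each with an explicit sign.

One valid set of independent stabilizer generators is -YIIII, +IIYII, +IZIII, -IIIZI, -IIIIZ (any independent generating set of the same group is equally correct).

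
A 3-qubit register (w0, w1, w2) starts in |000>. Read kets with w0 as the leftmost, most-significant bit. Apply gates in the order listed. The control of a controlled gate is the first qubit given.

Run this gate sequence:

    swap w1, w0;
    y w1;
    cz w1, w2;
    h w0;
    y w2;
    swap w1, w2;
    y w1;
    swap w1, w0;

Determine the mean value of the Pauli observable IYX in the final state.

The observable IYX averages to 0.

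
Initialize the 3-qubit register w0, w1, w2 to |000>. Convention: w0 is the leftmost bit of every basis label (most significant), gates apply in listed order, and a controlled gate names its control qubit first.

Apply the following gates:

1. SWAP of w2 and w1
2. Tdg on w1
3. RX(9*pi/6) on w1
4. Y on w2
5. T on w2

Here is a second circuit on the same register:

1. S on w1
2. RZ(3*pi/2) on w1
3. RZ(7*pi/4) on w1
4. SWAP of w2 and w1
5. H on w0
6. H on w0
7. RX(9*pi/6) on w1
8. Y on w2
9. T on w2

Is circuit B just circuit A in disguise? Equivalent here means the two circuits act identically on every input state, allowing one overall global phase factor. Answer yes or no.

No — the two circuits implement different unitaries, even allowing a global phase.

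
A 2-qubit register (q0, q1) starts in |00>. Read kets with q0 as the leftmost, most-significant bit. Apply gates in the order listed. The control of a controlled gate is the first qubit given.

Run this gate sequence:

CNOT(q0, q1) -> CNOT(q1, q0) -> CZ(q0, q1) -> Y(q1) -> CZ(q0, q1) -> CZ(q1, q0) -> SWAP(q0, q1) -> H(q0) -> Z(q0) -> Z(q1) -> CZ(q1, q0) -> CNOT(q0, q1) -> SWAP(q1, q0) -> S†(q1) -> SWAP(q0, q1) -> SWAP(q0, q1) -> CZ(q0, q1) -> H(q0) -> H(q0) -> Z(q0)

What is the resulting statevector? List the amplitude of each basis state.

The final amplitudes are sqrt(2)*I/2 on |00>, 0 on |01>, 0 on |10>, sqrt(2)/2 on |11>.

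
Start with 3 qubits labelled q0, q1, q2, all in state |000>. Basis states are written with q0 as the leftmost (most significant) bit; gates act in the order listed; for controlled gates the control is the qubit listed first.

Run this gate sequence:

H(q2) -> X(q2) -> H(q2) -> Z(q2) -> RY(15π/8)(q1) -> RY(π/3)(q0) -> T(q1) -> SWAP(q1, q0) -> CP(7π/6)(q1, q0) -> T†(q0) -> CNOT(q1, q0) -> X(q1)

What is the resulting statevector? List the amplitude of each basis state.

The resulting statevector has amplitude -exp(I*pi/6)*sin(pi/16)/2 on |000>, 0 on |001>, -sqrt(3)*cos(pi/16)/2 on |010>, 0 on |011>, -cos(pi/16)/2 on |100>, 0 on |101>, sqrt(3)*sin(pi/16)/2 on |110>, 0 on |111>.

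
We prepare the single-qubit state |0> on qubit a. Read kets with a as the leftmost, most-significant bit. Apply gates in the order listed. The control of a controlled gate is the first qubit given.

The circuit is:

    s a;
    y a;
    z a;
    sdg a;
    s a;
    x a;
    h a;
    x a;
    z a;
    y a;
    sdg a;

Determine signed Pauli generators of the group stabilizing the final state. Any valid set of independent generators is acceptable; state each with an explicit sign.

One valid set of independent stabilizer generators is -Y (any independent generating set of the same group is equally correct).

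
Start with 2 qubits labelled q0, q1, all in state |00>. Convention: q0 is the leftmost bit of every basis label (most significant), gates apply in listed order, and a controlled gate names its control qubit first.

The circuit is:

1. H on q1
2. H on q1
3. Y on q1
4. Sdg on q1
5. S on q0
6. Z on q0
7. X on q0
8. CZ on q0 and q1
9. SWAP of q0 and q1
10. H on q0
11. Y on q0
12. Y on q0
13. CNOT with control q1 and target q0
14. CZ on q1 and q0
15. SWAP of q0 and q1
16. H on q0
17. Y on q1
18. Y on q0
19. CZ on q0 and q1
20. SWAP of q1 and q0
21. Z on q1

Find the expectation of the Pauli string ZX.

In the final state, ZX has expectation -1.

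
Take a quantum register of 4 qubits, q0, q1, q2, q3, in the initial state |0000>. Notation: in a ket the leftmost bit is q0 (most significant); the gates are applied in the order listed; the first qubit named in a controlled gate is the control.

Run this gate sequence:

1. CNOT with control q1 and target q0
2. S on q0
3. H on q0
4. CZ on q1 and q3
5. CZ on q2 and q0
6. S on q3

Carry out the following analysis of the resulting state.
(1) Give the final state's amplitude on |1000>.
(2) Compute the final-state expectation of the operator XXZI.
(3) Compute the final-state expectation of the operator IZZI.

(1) The amplitude on |1000> is sqrt(2)/2.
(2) The expectation value of XXZI is 0.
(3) The expectation value of IZZI is 1.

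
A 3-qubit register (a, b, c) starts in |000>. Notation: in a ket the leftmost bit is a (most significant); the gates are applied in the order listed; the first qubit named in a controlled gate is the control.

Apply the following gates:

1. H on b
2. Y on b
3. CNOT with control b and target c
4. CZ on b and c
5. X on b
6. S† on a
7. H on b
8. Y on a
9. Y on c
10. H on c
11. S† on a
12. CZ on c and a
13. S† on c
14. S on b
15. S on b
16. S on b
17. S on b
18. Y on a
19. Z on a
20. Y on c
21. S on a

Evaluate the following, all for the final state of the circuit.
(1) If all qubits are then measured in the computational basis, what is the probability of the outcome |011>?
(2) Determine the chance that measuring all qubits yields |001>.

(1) The probability of measuring |011> is 1/2. Key observation: gates 14-17 undo each other exactly, leaving only the rest of the circuit to track.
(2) A full measurement returns |001> with probability 0.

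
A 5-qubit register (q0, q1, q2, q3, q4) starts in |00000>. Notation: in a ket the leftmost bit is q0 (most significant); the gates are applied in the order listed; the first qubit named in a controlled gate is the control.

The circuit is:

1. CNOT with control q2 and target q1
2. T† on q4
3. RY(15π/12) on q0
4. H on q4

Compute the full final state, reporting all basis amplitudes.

The resulting statevector has amplitude -sqrt(4 - 2*sqrt(2))/4 on |00000>, -sqrt(4 - 2*sqrt(2))/4 on |00001>, sqrt(2*sqrt(2) + 4)/4 on |10000>, sqrt(2*sqrt(2) + 4)/4 on |10001>, and 0 on every other basis state.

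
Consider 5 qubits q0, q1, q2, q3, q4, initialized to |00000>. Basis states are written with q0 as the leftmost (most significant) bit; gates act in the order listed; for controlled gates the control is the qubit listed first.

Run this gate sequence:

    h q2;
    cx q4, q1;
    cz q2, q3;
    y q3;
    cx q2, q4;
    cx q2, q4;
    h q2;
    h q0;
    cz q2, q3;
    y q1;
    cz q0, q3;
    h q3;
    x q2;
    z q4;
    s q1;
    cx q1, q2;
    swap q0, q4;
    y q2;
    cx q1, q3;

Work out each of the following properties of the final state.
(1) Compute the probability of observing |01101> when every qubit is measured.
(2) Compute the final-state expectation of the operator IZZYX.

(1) A full measurement returns |01101> with probability 1/4.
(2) The expectation value of IZZYX is 0.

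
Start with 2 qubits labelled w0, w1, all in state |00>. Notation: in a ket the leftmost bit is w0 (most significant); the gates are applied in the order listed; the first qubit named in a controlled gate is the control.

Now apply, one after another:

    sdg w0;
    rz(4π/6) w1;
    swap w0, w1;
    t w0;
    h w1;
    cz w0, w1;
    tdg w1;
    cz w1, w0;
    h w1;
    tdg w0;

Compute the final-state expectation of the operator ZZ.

The expectation value of ZZ is sqrt(2)/2.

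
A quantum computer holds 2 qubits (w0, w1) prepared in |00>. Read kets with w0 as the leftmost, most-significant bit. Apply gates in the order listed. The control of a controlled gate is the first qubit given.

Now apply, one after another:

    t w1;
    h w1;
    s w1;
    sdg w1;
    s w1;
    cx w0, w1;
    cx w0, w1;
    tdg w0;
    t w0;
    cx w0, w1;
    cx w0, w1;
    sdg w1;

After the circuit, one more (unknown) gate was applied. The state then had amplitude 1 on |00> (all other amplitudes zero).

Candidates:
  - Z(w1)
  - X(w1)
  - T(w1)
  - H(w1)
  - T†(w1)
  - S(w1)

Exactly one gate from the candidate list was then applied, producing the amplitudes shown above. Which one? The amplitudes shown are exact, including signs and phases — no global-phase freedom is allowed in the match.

It was H(w1) that produced the state shown. Key observation: the block from step 5 through step 12 cancels to the identity and can be dropped.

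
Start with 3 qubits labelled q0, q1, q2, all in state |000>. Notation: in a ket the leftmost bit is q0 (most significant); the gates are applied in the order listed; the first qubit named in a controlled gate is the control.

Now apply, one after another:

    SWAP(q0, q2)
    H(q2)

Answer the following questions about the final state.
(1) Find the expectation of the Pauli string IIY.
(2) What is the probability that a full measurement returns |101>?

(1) The expectation value of IIY is 0.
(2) Outcome |101> occurs with probability 0.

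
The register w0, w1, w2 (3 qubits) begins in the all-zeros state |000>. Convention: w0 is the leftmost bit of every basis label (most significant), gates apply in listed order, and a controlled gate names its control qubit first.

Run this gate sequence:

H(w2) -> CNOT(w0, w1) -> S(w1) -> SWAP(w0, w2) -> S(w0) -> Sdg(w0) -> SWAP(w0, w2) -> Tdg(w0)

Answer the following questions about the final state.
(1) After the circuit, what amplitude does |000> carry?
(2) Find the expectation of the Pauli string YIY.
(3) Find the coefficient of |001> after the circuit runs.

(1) |000> carries amplitude sqrt(2)/2 in the final state.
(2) In the final state, YIY has expectation 0.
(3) |001> carries amplitude sqrt(2)/2 in the final state.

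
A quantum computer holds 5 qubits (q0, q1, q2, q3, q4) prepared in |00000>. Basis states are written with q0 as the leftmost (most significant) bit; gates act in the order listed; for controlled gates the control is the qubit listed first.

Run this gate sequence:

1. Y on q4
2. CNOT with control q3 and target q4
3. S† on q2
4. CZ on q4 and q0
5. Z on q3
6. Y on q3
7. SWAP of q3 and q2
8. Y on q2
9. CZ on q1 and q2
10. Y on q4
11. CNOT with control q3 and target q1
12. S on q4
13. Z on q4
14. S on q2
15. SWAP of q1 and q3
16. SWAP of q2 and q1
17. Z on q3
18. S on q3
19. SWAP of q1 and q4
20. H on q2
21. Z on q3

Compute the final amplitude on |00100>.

The final state's coefficient on |00100> equals sqrt(2)/2.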